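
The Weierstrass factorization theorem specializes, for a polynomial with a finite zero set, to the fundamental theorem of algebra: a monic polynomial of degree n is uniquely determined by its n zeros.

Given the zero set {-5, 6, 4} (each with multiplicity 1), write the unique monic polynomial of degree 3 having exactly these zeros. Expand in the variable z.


The polynomial is p(z) = ∏_{α ∈ S} (z − α), where S = {-5, 6, 4}.
Expanding the product yields: p(z) = z^3 -5·z^2 -26·z + 120.
The resulting polynomial has degree 3 and real coefficients as required.

p(z) = z^3 -5·z^2 -26·z + 120.


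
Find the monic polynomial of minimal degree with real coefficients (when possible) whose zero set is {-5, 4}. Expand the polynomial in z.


The polynomial is p(z) = ∏_{α ∈ S} (z − α), where S = {-5, 4}.
Expanding the product yields: p(z) = z^2 + z -20.
The resulting polynomial has degree 2 and real coefficients as required.

p(z) = z^2 + z -20.


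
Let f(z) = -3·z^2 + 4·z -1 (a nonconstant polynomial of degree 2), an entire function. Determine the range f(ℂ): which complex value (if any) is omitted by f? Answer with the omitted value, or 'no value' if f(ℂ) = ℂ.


Little Picard bounds the complement of f(ℂ) to at most one point.
For every w ∈ ℂ, the equation p(z) − w = 0 is a nonconstant polynomial in z and hence has at least one root by the fundamental theorem of algebra. So p is surjective onto ℂ, omitting no value.

Omitted value: no value.


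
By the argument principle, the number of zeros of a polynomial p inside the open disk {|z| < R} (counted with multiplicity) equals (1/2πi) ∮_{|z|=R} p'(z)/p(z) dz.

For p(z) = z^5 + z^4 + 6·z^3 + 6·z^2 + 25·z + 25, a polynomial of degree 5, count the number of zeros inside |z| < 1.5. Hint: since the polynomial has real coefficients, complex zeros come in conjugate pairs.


The zeros of p are: (-1 + 2i), (-1 - 2i), (1 + 2i), (1 - 2i), -1.
Their magnitudes are: 2.236, 2.236, 2.236, 2.236, 1.
Zeros with |z| < R = 1.5: -1.
Count = 1.
By the argument principle, (1/2πi) ∮_{|z|=R} p'(z)/p(z) dz equals exactly this count.

Number of zeros inside |z| < 1.5: 1.


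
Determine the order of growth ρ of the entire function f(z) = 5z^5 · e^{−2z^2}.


M(r) = max_{|z|=r} |5|·|z|^5·|e^{−2z^2}| = 5·r^5 · e^{2r^2} (the factors attain their maxima compatibly on |z|=r). Then log M(r) = log 5 + 5·log r + 2r^2, dominated by the last term, so log log M(r) ~ 2·log r. The polynomial factor 5z^5 contributes only a log r term and does not affect the order. ρ = 2.
Therefore ρ = 2.

Order ρ = 2.


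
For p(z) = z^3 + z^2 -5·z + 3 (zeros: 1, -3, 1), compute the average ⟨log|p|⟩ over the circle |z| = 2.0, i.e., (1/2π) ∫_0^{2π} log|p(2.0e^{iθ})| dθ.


Zeros: -3, 1, 1; r = 2.0.
Inside |z| < r: 1, 1. Outside (|z| ≥ r): -3.
p(0) = 3, so log|p(0)| = log(3) = 1.0986.
Apply Jensen: I(r) = log|p(0)| + Σ_k log(r/|z_k|), summed over zeros inside |z| < r.
  log(r/|z_k|) for z_k = 1: log(2.0/1) = 0.6931
  log(r/|z_k|) for z_k = 1: log(2.0/1) = 0.6931
  Outside zeros (-3) contribute nothing to the Jensen sum.
Sum over inside zeros: 1.3863.
I(r) = log|p(0)| + (inside sum) = 1.0986 + 1.3863 = 2.4849.
Note: since some zeros are outside |z| ≤ r, the simplified n·log(r) form does NOT apply — only the inside zeros contribute.

I(r) ≈ 2.4849.


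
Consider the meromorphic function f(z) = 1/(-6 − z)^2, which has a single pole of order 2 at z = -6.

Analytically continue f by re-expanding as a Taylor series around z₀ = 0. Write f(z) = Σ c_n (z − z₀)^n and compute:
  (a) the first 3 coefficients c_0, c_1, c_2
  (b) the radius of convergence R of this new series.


Let w = z − z₀, so z = z₀ + w.
Then -6 − z = -6 − (z₀ + w) = (-6 − z₀) − w = -6 − w.
f(z) = 1/(-6 − w)^2 = (1/(-6)^2) · (1 − w/(-6))^{−2}.
By the binomial series (1−u)^{−2} = Σ_{n≥0} C(n+1, 1) u^n for |u|<1, with u = w/(-6):
  c_n = C(n+1, 1) / (-6)^(n+2).
  c_0 = 1/(-6)^2 = 1/36.
  c_1 = 2/(-6)^3 = -1/108.
  c_2 = 3/(-6)^4 = 1/432.
The series is valid for |w/d| < 1, i.e. |z − z₀| < |d|.
Radius of convergence: R = |-6 − z₀| = |-6| = 6 (distance from z₀ to the singularity z = -6).

c_0 = 1/36, c_1 = -1/108, c_2 = 1/432; R = 6.


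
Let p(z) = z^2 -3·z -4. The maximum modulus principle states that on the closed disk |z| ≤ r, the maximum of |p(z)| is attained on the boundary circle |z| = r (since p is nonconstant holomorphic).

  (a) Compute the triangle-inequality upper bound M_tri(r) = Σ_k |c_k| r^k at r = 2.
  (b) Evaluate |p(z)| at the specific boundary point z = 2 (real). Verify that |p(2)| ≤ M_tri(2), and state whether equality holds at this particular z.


Coefficients: c_0 = -4, c_1 = -3, c_2 = 1. Radius r = 2.
Part (a). Triangle bound: M_tri(r) = Σ_k |c_k| r^k
  = |-4|·2^0 + |-3|·2^1 + |1|·2^2
  = 4 + 6 + 4 = 14.
This bounds M(r) := max_{|z|=r} |p(z)| from above; equality holds iff all terms c_k z^k can be made to align in phase at a single z on |z|=r.
Part (b). At z = 2 (real, on the circle |z| = r):
  p(2) = (-4)·2^0 + (-3)·2^1 + (1)·2^2 = -6.
  |p(2)| = 6.
Check: |p(2)| = 6 ≤ 14 = M_tri(2). ✓ Equality does not hold at z = 2 (the coefficients have mixed signs, so the terms do not all align in phase there).

M_tri(2) = 14; |p(2)| = 6; equality at z=2: no.


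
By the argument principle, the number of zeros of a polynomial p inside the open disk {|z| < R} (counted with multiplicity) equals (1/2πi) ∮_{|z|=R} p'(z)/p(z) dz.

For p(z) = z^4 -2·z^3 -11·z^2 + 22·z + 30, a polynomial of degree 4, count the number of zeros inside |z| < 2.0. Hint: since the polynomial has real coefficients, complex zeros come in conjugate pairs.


The zeros of p are: -1, (3 + 1i), (3 - 1i), -3.
Their magnitudes are: 1, 3.162, 3.162, 3.
Zeros with |z| < R = 2.0: -1.
Count = 1.
By the argument principle, (1/2πi) ∮_{|z|=R} p'(z)/p(z) dz equals exactly this count.

Number of zeros inside |z| < 2.0: 1.


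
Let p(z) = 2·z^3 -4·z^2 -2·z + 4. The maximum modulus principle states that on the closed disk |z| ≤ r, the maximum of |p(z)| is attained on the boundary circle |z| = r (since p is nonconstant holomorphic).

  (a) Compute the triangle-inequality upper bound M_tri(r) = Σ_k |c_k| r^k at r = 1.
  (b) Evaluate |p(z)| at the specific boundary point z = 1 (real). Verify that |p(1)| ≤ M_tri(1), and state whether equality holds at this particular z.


Coefficients: c_0 = 4, c_1 = -2, c_2 = -4, c_3 = 2. Radius r = 1.
Part (a). Triangle bound: M_tri(r) = Σ_k |c_k| r^k
  = |4|·1^0 + |-2|·1^1 + |-4|·1^2 + |2|·1^3
  = 4 + 2 + 4 + 2 = 12.
This bounds M(r) := max_{|z|=r} |p(z)| from above; equality holds iff all terms c_k z^k can be made to align in phase at a single z on |z|=r.
Part (b). At z = 1 (real, on the circle |z| = r):
  p(1) = (4)·1^0 + (-2)·1^1 + (-4)·1^2 + (2)·1^3 = 0.
  |p(1)| = 0.
Check: |p(1)| = 0 ≤ 12 = M_tri(1). ✓ Equality does not hold at z = 1 (the coefficients have mixed signs, so the terms do not all align in phase there).

M_tri(1) = 12; |p(1)| = 0; equality at z=1: no.


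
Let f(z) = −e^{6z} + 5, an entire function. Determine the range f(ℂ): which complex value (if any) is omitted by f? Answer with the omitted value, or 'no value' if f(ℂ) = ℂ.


Little Picard bounds the complement of f(ℂ) to at most one point.
e^{6z} is never zero on ℂ, so -1·e^{6z} takes every value in ℂ ∖ {0}. Adding 5 shifts the range to ℂ ∖ {5}. Thus f omits exactly the value 5.

Omitted value: 5.


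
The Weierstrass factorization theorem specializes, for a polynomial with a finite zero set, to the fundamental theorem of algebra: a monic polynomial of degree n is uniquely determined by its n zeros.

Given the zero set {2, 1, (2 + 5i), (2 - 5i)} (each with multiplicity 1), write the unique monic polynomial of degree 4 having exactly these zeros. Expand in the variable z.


The polynomial is p(z) = ∏_{α ∈ S} (z − α), where S = {2, 1, (2 + 5i), (2 - 5i)}.
Expanding the product yields: p(z) = z^4 -7·z^3 + 43·z^2 -95·z + 58.
Note conjugate pairs combine to real quadratics: (z − (2+5i))(z − (2−5i)) = z² − 4z + 29.
The resulting polynomial has degree 4 and real coefficients as required.

p(z) = z^4 -7·z^3 + 43·z^2 -95·z + 58.


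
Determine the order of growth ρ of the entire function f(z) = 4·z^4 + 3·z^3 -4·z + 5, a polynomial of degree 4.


|f(z)| ≤ Σ|c_k|·r^k = O(r^4) as r → ∞. Polynomial growth is O(e^{r^ε}) for every ε > 0 (since r^4/e^{r^ε} → 0), so ρ ≤ ε for all ε > 0, i.e. ρ = 0. Every nonconstant polynomial has order 0.
Therefore ρ = 0.

Order ρ = 0.


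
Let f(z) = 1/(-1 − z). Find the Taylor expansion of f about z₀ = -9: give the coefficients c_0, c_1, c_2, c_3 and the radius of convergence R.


Let w = z − z₀, so z = z₀ + w.
Then -1 − z = -1 − (z₀ + w) = (-1 − z₀) − w = 8 − w.
f(z) = 1/(8 − w) = (1/(8)) · 1/(1 − w/(8)) = Σ_{n≥0} w^n / (8)^(n+1).
So c_n = 1/(8)^(n+1):
  c_0 = 1/(8)^1 = 1/8.
  c_1 = 1/(8)^2 = 1/64.
  c_2 = 1/(8)^3 = 1/512.
  c_3 = 1/(8)^4 = 1/4096.
The series is valid for |w/d| < 1, i.e. |z − z₀| < |d|.
Radius of convergence: R = |-1 − z₀| = |8| = 8 (distance from z₀ to the singularity z = -1).

c_0 = 1/8, c_1 = 1/64, c_2 = 1/512, c_3 = 1/4096; R = 8.


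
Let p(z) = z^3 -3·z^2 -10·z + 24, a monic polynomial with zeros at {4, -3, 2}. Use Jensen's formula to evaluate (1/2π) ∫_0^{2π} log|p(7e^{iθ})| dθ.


Zeros: -3, 2, 4; r = 7.
Inside |z| < r: -3, 2, 4. Outside (|z| ≥ r): ∅.
p(0) = 24, so log|p(0)| = log(24) = 3.1781.
Apply Jensen: I(r) = log|p(0)| + Σ_k log(r/|z_k|), summed over zeros inside |z| < r.
  log(r/|z_k|) for z_k = 4: log(7/4) = 0.5596
  log(r/|z_k|) for z_k = -3: log(7/3) = 0.8473
  log(r/|z_k|) for z_k = 2: log(7/2) = 1.2528
Sum over inside zeros: 2.6597.
I(r) = log|p(0)| + (inside sum) = 3.1781 + 2.6597 = 5.8377.
Closed form (all zeros inside, monic): I(r) = n·log(r) = 3·log(7) = 5.8377. ✓

I(r) ≈ 5.8377.


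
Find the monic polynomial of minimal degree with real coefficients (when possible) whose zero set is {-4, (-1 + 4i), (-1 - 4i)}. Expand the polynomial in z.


The polynomial is p(z) = ∏_{α ∈ S} (z − α), where S = {-4, (-1 + 4i), (-1 - 4i)}.
Expanding the product yields: p(z) = z^3 + 6·z^2 + 25·z + 68.
Note conjugate pairs combine to real quadratics: (z − (-1+4i))(z − (-1−4i)) = z² + 2z + 17.
The resulting polynomial has degree 3 and real coefficients as required.

p(z) = z^3 + 6·z^2 + 25·z + 68.


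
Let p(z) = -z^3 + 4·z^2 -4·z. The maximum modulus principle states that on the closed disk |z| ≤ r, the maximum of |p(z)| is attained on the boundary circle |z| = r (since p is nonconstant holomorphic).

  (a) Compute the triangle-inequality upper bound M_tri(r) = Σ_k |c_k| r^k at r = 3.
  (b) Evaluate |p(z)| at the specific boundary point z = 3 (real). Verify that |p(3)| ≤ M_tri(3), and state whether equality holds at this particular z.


Coefficients: c_0 = 0, c_1 = -4, c_2 = 4, c_3 = -1. Radius r = 3.
Part (a). Triangle bound: M_tri(r) = Σ_k |c_k| r^k
  = |0|·3^0 + |-4|·3^1 + |4|·3^2 + |-1|·3^3
  = 0 + 12 + 36 + 27 = 75.
This bounds M(r) := max_{|z|=r} |p(z)| from above; equality holds iff all terms c_k z^k can be made to align in phase at a single z on |z|=r.
Part (b). At z = 3 (real, on the circle |z| = r):
  p(3) = (0)·3^0 + (-4)·3^1 + (4)·3^2 + (-1)·3^3 = -3.
  |p(3)| = 3.
Check: |p(3)| = 3 ≤ 75 = M_tri(3). ✓ Equality does not hold at z = 3 (the coefficients have mixed signs, so the terms do not all align in phase there).

M_tri(3) = 75; |p(3)| = 3; equality at z=3: no.


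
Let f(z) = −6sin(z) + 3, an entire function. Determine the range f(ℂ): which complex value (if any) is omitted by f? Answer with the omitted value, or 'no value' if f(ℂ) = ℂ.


Little Picard bounds the complement of f(ℂ) to at most one point.
sin is entire and surjective onto ℂ: for every w ∈ ℂ, sin(ζ) = w has a solution ζ ∈ ℂ (e.g., via the complex inverse arcsin). With ζ = z this gives z = ζ/(1). Then -6·sin(z) takes every value in -6·ℂ = ℂ, and adding 3 is a bijection of ℂ. So f is surjective and omits no value. (Note: only on the real line is sin bounded by [−1, 1].)

Omitted value: no value.


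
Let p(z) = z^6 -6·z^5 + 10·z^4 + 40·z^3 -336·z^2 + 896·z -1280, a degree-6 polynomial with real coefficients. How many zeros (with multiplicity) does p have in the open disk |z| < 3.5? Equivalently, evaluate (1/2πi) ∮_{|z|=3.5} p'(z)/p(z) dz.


The zeros of p are: (2 + 2i), (2 - 2i), -4, 4, (1 + 3i), (1 - 3i).
Their magnitudes are: 2.828, 2.828, 4, 4, 3.162, 3.162.
Zeros with |z| < R = 3.5: (2 + 2i), (2 - 2i), (1 + 3i), (1 - 3i).
Count = 4.
By the argument principle, (1/2πi) ∮_{|z|=R} p'(z)/p(z) dz equals exactly this count.

Number of zeros inside |z| < 3.5: 4.


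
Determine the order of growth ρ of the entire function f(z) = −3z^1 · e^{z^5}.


M(r) = max_{|z|=r} |-3|·|z|^1·|e^{z^5}| = 3·r^1 · e^{1r^5} (the factors attain their maxima compatibly on |z|=r). Then log M(r) = log 3 + 1·log r + 1r^5, dominated by the last term, so log log M(r) ~ 5·log r. The polynomial factor -3z^1 contributes only a log r term and does not affect the order. ρ = 5.
Therefore ρ = 5.

Order ρ = 5.


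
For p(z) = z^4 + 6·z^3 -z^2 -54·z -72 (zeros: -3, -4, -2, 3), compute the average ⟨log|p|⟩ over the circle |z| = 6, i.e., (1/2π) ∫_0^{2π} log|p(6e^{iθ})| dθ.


Zeros: -4, -3, -2, 3; r = 6.
Inside |z| < r: -4, -3, -2, 3. Outside (|z| ≥ r): ∅.
p(0) = -72, so log|p(0)| = log(72) = 4.2767.
Apply Jensen: I(r) = log|p(0)| + Σ_k log(r/|z_k|), summed over zeros inside |z| < r.
  log(r/|z_k|) for z_k = -3: log(6/3) = 0.6931
  log(r/|z_k|) for z_k = -4: log(6/4) = 0.4055
  log(r/|z_k|) for z_k = -2: log(6/2) = 1.0986
  log(r/|z_k|) for z_k = 3: log(6/3) = 0.6931
Sum over inside zeros: 2.8904.
I(r) = log|p(0)| + (inside sum) = 4.2767 + 2.8904 = 7.1670.
Closed form (all zeros inside, monic): I(r) = n·log(r) = 4·log(6) = 7.1670. ✓

I(r) ≈ 7.1670.


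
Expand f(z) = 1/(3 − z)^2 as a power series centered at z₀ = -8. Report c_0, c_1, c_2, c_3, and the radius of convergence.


Let w = z − z₀, so z = z₀ + w.
Then 3 − z = 3 − (z₀ + w) = (3 − z₀) − w = 11 − w.
f(z) = 1/(11 − w)^2 = (1/(11)^2) · (1 − w/(11))^{−2}.
By the binomial series (1−u)^{−2} = Σ_{n≥0} C(n+1, 1) u^n for |u|<1, with u = w/(11):
  c_n = C(n+1, 1) / (11)^(n+2).
  c_0 = 1/(11)^2 = 1/121.
  c_1 = 2/(11)^3 = 2/1331.
  c_2 = 3/(11)^4 = 3/14641.
  c_3 = 4/(11)^5 = 4/161051.
The series is valid for |w/d| < 1, i.e. |z − z₀| < |d|.
Radius of convergence: R = |3 − z₀| = |11| = 11 (distance from z₀ to the singularity z = 3).

c_0 = 1/121, c_1 = 2/1331, c_2 = 3/14641, c_3 = 4/161051; R = 11.


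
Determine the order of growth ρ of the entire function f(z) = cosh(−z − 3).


cosh(w) is a linear combination of e^{iw} and e^{−iw} (or e^w, e^{−w} in the hyperbolic case), so |cosh(w)| ≤ e^{|w|}. With w = −z − 3, |w| ≤ 1|z| + 3 = 1r + 3 on |z| = r, giving M(r) ≤ e^{1r + 3}, so ρ ≤ 1. On a suitable ray (z = it for sin/cos; z = t for sinh/cosh, t real → ∞), |cosh(−z − 3)| grows like e^{1|t|}/2, so ρ ≥ 1. Hence ρ = 1.
Therefore ρ = 1.

Order ρ = 1.


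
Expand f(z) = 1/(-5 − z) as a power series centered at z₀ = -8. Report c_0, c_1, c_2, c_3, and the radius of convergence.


Let w = z − z₀, so z = z₀ + w.
Then -5 − z = -5 − (z₀ + w) = (-5 − z₀) − w = 3 − w.
f(z) = 1/(3 − w) = (1/(3)) · 1/(1 − w/(3)) = Σ_{n≥0} w^n / (3)^(n+1).
So c_n = 1/(3)^(n+1):
  c_0 = 1/(3)^1 = 1/3.
  c_1 = 1/(3)^2 = 1/9.
  c_2 = 1/(3)^3 = 1/27.
  c_3 = 1/(3)^4 = 1/81.
The series is valid for |w/d| < 1, i.e. |z − z₀| < |d|.
Radius of convergence: R = |-5 − z₀| = |3| = 3 (distance from z₀ to the singularity z = -5).

c_0 = 1/3, c_1 = 1/9, c_2 = 1/27, c_3 = 1/81; R = 3.


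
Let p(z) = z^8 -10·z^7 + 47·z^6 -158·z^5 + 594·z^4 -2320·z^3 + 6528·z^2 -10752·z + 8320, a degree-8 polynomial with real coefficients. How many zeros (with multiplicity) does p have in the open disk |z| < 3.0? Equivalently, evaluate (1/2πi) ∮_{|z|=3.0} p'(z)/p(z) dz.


The zeros of p are: (3 + 1i), (3 - 1i), (2 + 2i), (2 - 2i), (-2 + 3i), (-2 - 3i), (2 + 2i), (2 - 2i).
Their magnitudes are: 3.162, 3.162, 2.828, 2.828, 3.606, 3.606, 2.828, 2.828.
Zeros with |z| < R = 3.0: (2 + 2i), (2 - 2i), (2 + 2i), (2 - 2i).
Count = 4.
By the argument principle, (1/2πi) ∮_{|z|=R} p'(z)/p(z) dz equals exactly this count.

Number of zeros inside |z| < 3.0: 4.


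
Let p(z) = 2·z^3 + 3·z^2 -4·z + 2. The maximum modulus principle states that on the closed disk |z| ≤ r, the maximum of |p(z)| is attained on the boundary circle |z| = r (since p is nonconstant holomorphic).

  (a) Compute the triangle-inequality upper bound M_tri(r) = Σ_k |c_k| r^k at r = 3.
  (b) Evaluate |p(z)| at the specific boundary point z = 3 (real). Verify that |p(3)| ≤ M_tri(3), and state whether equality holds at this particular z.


Coefficients: c_0 = 2, c_1 = -4, c_2 = 3, c_3 = 2. Radius r = 3.
Part (a). Triangle bound: M_tri(r) = Σ_k |c_k| r^k
  = |2|·3^0 + |-4|·3^1 + |3|·3^2 + |2|·3^3
  = 2 + 12 + 27 + 54 = 95.
This bounds M(r) := max_{|z|=r} |p(z)| from above; equality holds iff all terms c_k z^k can be made to align in phase at a single z on |z|=r.
Part (b). At z = 3 (real, on the circle |z| = r):
  p(3) = (2)·3^0 + (-4)·3^1 + (3)·3^2 + (2)·3^3 = 71.
  |p(3)| = 71.
Check: |p(3)| = 71 ≤ 95 = M_tri(3). ✓ Equality does not hold at z = 3 (the coefficients have mixed signs, so the terms do not all align in phase there).

M_tri(3) = 95; |p(3)| = 71; equality at z=3: no.


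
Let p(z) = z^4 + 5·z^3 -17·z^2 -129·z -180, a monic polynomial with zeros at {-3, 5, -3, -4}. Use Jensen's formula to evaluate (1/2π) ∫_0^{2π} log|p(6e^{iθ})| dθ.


Zeros: -4, -3, -3, 5; r = 6.
Inside |z| < r: -4, -3, -3, 5. Outside (|z| ≥ r): ∅.
p(0) = -180, so log|p(0)| = log(180) = 5.1930.
Apply Jensen: I(r) = log|p(0)| + Σ_k log(r/|z_k|), summed over zeros inside |z| < r.
  log(r/|z_k|) for z_k = -3: log(6/3) = 0.6931
  log(r/|z_k|) for z_k = 5: log(6/5) = 0.1823
  log(r/|z_k|) for z_k = -3: log(6/3) = 0.6931
  log(r/|z_k|) for z_k = -4: log(6/4) = 0.4055
Sum over inside zeros: 1.9741.
I(r) = log|p(0)| + (inside sum) = 5.1930 + 1.9741 = 7.1670.
Closed form (all zeros inside, monic): I(r) = n·log(r) = 4·log(6) = 7.1670. ✓

I(r) ≈ 7.1670.


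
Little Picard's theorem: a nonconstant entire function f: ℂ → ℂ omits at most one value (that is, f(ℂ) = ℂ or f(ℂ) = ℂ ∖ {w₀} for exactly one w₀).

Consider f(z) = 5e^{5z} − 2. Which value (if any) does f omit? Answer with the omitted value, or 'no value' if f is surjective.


Little Picard bounds the complement of f(ℂ) to at most one point.
e^{5z} is never zero on ℂ, so 5·e^{5z} takes every value in ℂ ∖ {0}. Adding -2 shifts the range to ℂ ∖ {-2}. Thus f omits exactly the value -2.

Omitted value: -2.


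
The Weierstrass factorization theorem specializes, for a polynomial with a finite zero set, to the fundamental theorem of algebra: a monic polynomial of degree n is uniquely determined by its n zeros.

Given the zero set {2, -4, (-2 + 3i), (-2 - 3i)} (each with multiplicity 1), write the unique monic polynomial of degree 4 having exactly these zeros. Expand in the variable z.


The polynomial is p(z) = ∏_{α ∈ S} (z − α), where S = {2, -4, (-2 + 3i), (-2 - 3i)}.
Expanding the product yields: p(z) = z^4 + 6·z^3 + 13·z^2 -6·z -104.
Note conjugate pairs combine to real quadratics: (z − (-2+3i))(z − (-2−3i)) = z² + 4z + 13.
The resulting polynomial has degree 4 and real coefficients as required.

p(z) = z^4 + 6·z^3 + 13·z^2 -6·z -104.


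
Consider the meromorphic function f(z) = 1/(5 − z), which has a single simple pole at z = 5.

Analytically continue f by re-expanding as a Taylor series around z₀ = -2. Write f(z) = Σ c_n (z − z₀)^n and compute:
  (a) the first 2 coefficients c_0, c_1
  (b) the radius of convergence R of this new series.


Let w = z − z₀, so z = z₀ + w.
Then 5 − z = 5 − (z₀ + w) = (5 − z₀) − w = 7 − w.
f(z) = 1/(7 − w) = (1/(7)) · 1/(1 − w/(7)) = Σ_{n≥0} w^n / (7)^(n+1).
So c_n = 1/(7)^(n+1):
  c_0 = 1/(7)^1 = 1/7.
  c_1 = 1/(7)^2 = 1/49.
The series is valid for |w/d| < 1, i.e. |z − z₀| < |d|.
Radius of convergence: R = |5 − z₀| = |7| = 7 (distance from z₀ to the singularity z = 5).

c_0 = 1/7, c_1 = 1/49; R = 7.


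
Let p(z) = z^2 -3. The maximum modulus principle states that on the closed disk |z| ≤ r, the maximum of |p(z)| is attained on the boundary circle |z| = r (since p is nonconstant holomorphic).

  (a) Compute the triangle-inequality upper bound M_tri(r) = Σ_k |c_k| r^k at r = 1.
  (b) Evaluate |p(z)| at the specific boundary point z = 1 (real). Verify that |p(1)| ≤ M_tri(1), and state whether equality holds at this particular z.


Coefficients: c_0 = -3, c_1 = 0, c_2 = 1. Radius r = 1.
Part (a). Triangle bound: M_tri(r) = Σ_k |c_k| r^k
  = |-3|·1^0 + |0|·1^1 + |1|·1^2
  = 3 + 0 + 1 = 4.
This bounds M(r) := max_{|z|=r} |p(z)| from above; equality holds iff all terms c_k z^k can be made to align in phase at a single z on |z|=r.
Part (b). At z = 1 (real, on the circle |z| = r):
  p(1) = (-3)·1^0 + (0)·1^1 + (1)·1^2 = -2.
  |p(1)| = 2.
Check: |p(1)| = 2 ≤ 4 = M_tri(1). ✓ Equality does not hold at z = 1 (the coefficients have mixed signs, so the terms do not all align in phase there).

M_tri(1) = 4; |p(1)| = 2; equality at z=1: no.


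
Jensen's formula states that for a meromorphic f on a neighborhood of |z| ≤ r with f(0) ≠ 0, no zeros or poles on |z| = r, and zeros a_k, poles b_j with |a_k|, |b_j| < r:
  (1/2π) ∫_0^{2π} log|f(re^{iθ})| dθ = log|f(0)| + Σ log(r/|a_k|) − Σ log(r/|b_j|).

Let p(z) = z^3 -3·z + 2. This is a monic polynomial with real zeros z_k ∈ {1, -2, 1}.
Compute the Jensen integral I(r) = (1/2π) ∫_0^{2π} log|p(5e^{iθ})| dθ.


Zeros: -2, 1, 1; r = 5.
Inside |z| < r: -2, 1, 1. Outside (|z| ≥ r): ∅.
p(0) = 2, so log|p(0)| = log(2) = 0.6931.
Apply Jensen: I(r) = log|p(0)| + Σ_k log(r/|z_k|), summed over zeros inside |z| < r.
  log(r/|z_k|) for z_k = 1: log(5/1) = 1.6094
  log(r/|z_k|) for z_k = -2: log(5/2) = 0.9163
  log(r/|z_k|) for z_k = 1: log(5/1) = 1.6094
Sum over inside zeros: 4.1352.
I(r) = log|p(0)| + (inside sum) = 0.6931 + 4.1352 = 4.8283.
Closed form (all zeros inside, monic): I(r) = n·log(r) = 3·log(5) = 4.8283. ✓

I(r) ≈ 4.8283.


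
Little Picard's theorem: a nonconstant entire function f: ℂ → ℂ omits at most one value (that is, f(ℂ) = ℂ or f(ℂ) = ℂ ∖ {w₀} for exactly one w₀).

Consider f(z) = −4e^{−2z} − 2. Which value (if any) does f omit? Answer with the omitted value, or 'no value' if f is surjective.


Little Picard bounds the complement of f(ℂ) to at most one point.
e^{−2z} is never zero on ℂ, so -4·e^{−2z} takes every value in ℂ ∖ {0}. Adding -2 shifts the range to ℂ ∖ {-2}. Thus f omits exactly the value -2.

Omitted value: -2.


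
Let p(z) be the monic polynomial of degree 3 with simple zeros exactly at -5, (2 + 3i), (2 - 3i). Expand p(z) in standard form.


The polynomial is p(z) = ∏_{α ∈ S} (z − α), where S = {-5, (2 + 3i), (2 - 3i)}.
Expanding the product yields: p(z) = z^3 + z^2 -7·z + 65.
Note conjugate pairs combine to real quadratics: (z − (2+3i))(z − (2−3i)) = z² − 4z + 13.
The resulting polynomial has degree 3 and real coefficients as required.

p(z) = z^3 + z^2 -7·z + 65.


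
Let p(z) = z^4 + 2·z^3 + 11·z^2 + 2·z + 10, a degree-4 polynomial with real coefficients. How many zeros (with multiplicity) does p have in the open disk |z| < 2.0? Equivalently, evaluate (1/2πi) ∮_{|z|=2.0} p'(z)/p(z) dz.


The zeros of p are: (0 + 1i), (0 - 1i), (-1 + 3i), (-1 - 3i).
Their magnitudes are: 1, 1, 3.162, 3.162.
Zeros with |z| < R = 2.0: (0 + 1i), (0 - 1i).
Count = 2.
By the argument principle, (1/2πi) ∮_{|z|=R} p'(z)/p(z) dz equals exactly this count.

Number of zeros inside |z| < 2.0: 2.


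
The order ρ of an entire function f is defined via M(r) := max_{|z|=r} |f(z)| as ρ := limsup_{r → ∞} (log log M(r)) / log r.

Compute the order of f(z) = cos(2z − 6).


cos(w) is a linear combination of e^{iw} and e^{−iw} (or e^w, e^{−w} in the hyperbolic case), so |cos(w)| ≤ e^{|w|}. With w = 2z − 6, |w| ≤ 2|z| + 6 = 2r + 6 on |z| = r, giving M(r) ≤ e^{2r + 6}, so ρ ≤ 1. On a suitable ray (z = it for sin/cos; z = t for sinh/cosh, t real → ∞), |cos(2z − 6)| grows like e^{2|t|}/2, so ρ ≥ 1. Hence ρ = 1.
Therefore ρ = 1.

Order ρ = 1.


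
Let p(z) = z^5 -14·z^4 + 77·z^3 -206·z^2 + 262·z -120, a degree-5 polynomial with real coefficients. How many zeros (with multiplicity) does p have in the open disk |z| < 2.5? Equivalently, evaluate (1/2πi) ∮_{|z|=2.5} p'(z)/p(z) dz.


The zeros of p are: (3 + 1i), (3 - 1i), 4, 1, 3.
Their magnitudes are: 3.162, 3.162, 4, 1, 3.
Zeros with |z| < R = 2.5: 1.
Count = 1.
By the argument principle, (1/2πi) ∮_{|z|=R} p'(z)/p(z) dz equals exactly this count.

Number of zeros inside |z| < 2.5: 1.


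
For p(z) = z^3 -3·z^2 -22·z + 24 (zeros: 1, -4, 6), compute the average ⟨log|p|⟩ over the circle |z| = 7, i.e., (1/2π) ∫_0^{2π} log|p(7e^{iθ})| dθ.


Zeros: -4, 1, 6; r = 7.
Inside |z| < r: -4, 1, 6. Outside (|z| ≥ r): ∅.
p(0) = 24, so log|p(0)| = log(24) = 3.1781.
Apply Jensen: I(r) = log|p(0)| + Σ_k log(r/|z_k|), summed over zeros inside |z| < r.
  log(r/|z_k|) for z_k = 1: log(7/1) = 1.9459
  log(r/|z_k|) for z_k = -4: log(7/4) = 0.5596
  log(r/|z_k|) for z_k = 6: log(7/6) = 0.1542
Sum over inside zeros: 2.6597.
I(r) = log|p(0)| + (inside sum) = 3.1781 + 2.6597 = 5.8377.
Closed form (all zeros inside, monic): I(r) = n·log(r) = 3·log(7) = 5.8377. ✓

I(r) ≈ 5.8377.


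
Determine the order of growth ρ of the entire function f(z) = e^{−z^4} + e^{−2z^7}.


Each summand is entire of order 4 and 7 respectively (as in the single-exponential case). The order of a sum is at most the max of the orders, so ρ ≤ 7. For the lower bound: on |z|=r choose arg z so that -2z^7 is real positive; then |e^{-2z^7}| = e^{2r^7} while |e^{-1z^4}| ≤ e^{1r^4} = o(e^{2r^7}). So |f| ≥ e^{2r^7}(1 − o(1)) and ρ ≥ 7. Hence ρ = max(4, 7) = 7.
Therefore ρ = 7.

Order ρ = 7.


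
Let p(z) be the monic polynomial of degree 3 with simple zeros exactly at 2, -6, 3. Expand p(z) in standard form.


The polynomial is p(z) = ∏_{α ∈ S} (z − α), where S = {2, -6, 3}.
Expanding the product yields: p(z) = z^3 + z^2 -24·z + 36.
The resulting polynomial has degree 3 and real coefficients as required.

p(z) = z^3 + z^2 -24·z + 36.


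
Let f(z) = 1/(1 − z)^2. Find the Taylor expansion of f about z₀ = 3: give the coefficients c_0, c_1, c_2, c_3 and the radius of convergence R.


Let w = z − z₀, so z = z₀ + w.
Then 1 − z = 1 − (z₀ + w) = (1 − z₀) − w = -2 − w.
f(z) = 1/(-2 − w)^2 = (1/(-2)^2) · (1 − w/(-2))^{−2}.
By the binomial series (1−u)^{−2} = Σ_{n≥0} C(n+1, 1) u^n for |u|<1, with u = w/(-2):
  c_n = C(n+1, 1) / (-2)^(n+2).
  c_0 = 1/(-2)^2 = 1/4.
  c_1 = 2/(-2)^3 = -1/4.
  c_2 = 3/(-2)^4 = 3/16.
  c_3 = 4/(-2)^5 = -1/8.
The series is valid for |w/d| < 1, i.e. |z − z₀| < |d|.
Radius of convergence: R = |1 − z₀| = |-2| = 2 (distance from z₀ to the singularity z = 1).

c_0 = 1/4, c_1 = -1/4, c_2 = 3/16, c_3 = -1/8; R = 2.


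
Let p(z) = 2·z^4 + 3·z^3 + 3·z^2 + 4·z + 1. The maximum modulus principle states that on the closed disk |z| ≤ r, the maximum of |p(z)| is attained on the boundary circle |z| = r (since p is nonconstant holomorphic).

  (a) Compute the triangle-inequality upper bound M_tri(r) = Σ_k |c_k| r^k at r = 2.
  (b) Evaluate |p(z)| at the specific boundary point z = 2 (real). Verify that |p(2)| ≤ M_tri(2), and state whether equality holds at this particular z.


Coefficients: c_0 = 1, c_1 = 4, c_2 = 3, c_3 = 3, c_4 = 2. Radius r = 2.
Part (a). Triangle bound: M_tri(r) = Σ_k |c_k| r^k
  = |1|·2^0 + |4|·2^1 + |3|·2^2 + |3|·2^3 + |2|·2^4
  = 1 + 8 + 12 + 24 + 32 = 77.
This bounds M(r) := max_{|z|=r} |p(z)| from above; equality holds iff all terms c_k z^k can be made to align in phase at a single z on |z|=r.
Part (b). At z = 2 (real, on the circle |z| = r):
  p(2) = (1)·2^0 + (4)·2^1 + (3)·2^2 + (3)·2^3 + (2)·2^4 = 77.
  |p(2)| = 77.
Since all nonzero coefficients share the same sign, |p(2)| = 77 = M_tri(2); the triangle bound is attained at z = 2, so in fact M(r) = 77.

M_tri(2) = 77; |p(2)| = 77; equality at z=2: yes.


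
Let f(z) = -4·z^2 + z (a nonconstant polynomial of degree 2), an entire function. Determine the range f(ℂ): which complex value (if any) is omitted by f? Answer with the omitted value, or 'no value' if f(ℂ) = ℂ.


Little Picard bounds the complement of f(ℂ) to at most one point.
For every w ∈ ℂ, the equation p(z) − w = 0 is a nonconstant polynomial in z and hence has at least one root by the fundamental theorem of algebra. So p is surjective onto ℂ, omitting no value.

Omitted value: no value.


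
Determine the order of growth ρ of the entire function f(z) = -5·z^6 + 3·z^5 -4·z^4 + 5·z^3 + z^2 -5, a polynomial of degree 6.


|f(z)| ≤ Σ|c_k|·r^k = O(r^6) as r → ∞. Polynomial growth is O(e^{r^ε}) for every ε > 0 (since r^6/e^{r^ε} → 0), so ρ ≤ ε for all ε > 0, i.e. ρ = 0. Every nonconstant polynomial has order 0.
Therefore ρ = 0.

Order ρ = 0.


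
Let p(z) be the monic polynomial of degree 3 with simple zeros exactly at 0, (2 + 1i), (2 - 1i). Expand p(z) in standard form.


The polynomial is p(z) = ∏_{α ∈ S} (z − α), where S = {0, (2 + 1i), (2 - 1i)}.
Expanding the product yields: p(z) = z^3 -4·z^2 + 5·z.
Note conjugate pairs combine to real quadratics: (z − (2+1i))(z − (2−1i)) = z² − 4z + 5.
The resulting polynomial has degree 3 and real coefficients as required.

p(z) = z^3 -4·z^2 + 5·z.


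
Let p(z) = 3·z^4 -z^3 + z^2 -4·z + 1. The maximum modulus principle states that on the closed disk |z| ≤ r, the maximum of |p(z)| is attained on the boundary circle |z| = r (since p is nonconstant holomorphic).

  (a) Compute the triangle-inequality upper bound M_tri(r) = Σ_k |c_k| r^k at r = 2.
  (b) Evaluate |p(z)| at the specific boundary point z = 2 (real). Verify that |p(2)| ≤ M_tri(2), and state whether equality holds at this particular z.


Coefficients: c_0 = 1, c_1 = -4, c_2 = 1, c_3 = -1, c_4 = 3. Radius r = 2.
Part (a). Triangle bound: M_tri(r) = Σ_k |c_k| r^k
  = |1|·2^0 + |-4|·2^1 + |1|·2^2 + |-1|·2^3 + |3|·2^4
  = 1 + 8 + 4 + 8 + 48 = 69.
This bounds M(r) := max_{|z|=r} |p(z)| from above; equality holds iff all terms c_k z^k can be made to align in phase at a single z on |z|=r.
Part (b). At z = 2 (real, on the circle |z| = r):
  p(2) = (1)·2^0 + (-4)·2^1 + (1)·2^2 + (-1)·2^3 + (3)·2^4 = 37.
  |p(2)| = 37.
Check: |p(2)| = 37 ≤ 69 = M_tri(2). ✓ Equality does not hold at z = 2 (the coefficients have mixed signs, so the terms do not all align in phase there).

M_tri(2) = 69; |p(2)| = 37; equality at z=2: no.


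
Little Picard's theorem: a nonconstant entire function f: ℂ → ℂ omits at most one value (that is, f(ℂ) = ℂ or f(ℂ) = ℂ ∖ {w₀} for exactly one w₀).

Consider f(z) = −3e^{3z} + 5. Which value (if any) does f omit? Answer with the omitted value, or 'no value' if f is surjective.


Little Picard bounds the complement of f(ℂ) to at most one point.
e^{3z} is never zero on ℂ, so -3·e^{3z} takes every value in ℂ ∖ {0}. Adding 5 shifts the range to ℂ ∖ {5}. Thus f omits exactly the value 5.

Omitted value: 5.


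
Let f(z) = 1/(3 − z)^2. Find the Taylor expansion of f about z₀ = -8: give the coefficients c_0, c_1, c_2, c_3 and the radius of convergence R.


Let w = z − z₀, so z = z₀ + w.
Then 3 − z = 3 − (z₀ + w) = (3 − z₀) − w = 11 − w.
f(z) = 1/(11 − w)^2 = (1/(11)^2) · (1 − w/(11))^{−2}.
By the binomial series (1−u)^{−2} = Σ_{n≥0} C(n+1, 1) u^n for |u|<1, with u = w/(11):
  c_n = C(n+1, 1) / (11)^(n+2).
  c_0 = 1/(11)^2 = 1/121.
  c_1 = 2/(11)^3 = 2/1331.
  c_2 = 3/(11)^4 = 3/14641.
  c_3 = 4/(11)^5 = 4/161051.
The series is valid for |w/d| < 1, i.e. |z − z₀| < |d|.
Radius of convergence: R = |3 − z₀| = |11| = 11 (distance from z₀ to the singularity z = 3).

c_0 = 1/121, c_1 = 2/1331, c_2 = 3/14641, c_3 = 4/161051; R = 11.


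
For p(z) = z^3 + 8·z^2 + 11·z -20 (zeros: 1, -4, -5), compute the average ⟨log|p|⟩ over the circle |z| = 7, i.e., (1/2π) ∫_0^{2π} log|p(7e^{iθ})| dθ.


Zeros: -5, -4, 1; r = 7.
Inside |z| < r: -5, -4, 1. Outside (|z| ≥ r): ∅.
p(0) = -20, so log|p(0)| = log(20) = 2.9957.
Apply Jensen: I(r) = log|p(0)| + Σ_k log(r/|z_k|), summed over zeros inside |z| < r.
  log(r/|z_k|) for z_k = 1: log(7/1) = 1.9459
  log(r/|z_k|) for z_k = -4: log(7/4) = 0.5596
  log(r/|z_k|) for z_k = -5: log(7/5) = 0.3365
Sum over inside zeros: 2.8420.
I(r) = log|p(0)| + (inside sum) = 2.9957 + 2.8420 = 5.8377.
Closed form (all zeros inside, monic): I(r) = n·log(r) = 3·log(7) = 5.8377. ✓

I(r) ≈ 5.8377.


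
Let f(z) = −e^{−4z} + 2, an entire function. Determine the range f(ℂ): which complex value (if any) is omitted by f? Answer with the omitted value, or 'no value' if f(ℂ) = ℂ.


Little Picard bounds the complement of f(ℂ) to at most one point.
e^{−4z} is never zero on ℂ, so -1·e^{−4z} takes every value in ℂ ∖ {0}. Adding 2 shifts the range to ℂ ∖ {2}. Thus f omits exactly the value 2.

Omitted value: 2.


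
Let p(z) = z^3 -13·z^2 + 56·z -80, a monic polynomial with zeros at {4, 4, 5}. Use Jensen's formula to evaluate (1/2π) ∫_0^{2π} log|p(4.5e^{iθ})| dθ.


Zeros: 4, 4, 5; r = 4.5.
Inside |z| < r: 4, 4. Outside (|z| ≥ r): 5.
p(0) = -80, so log|p(0)| = log(80) = 4.3820.
Apply Jensen: I(r) = log|p(0)| + Σ_k log(r/|z_k|), summed over zeros inside |z| < r.
  log(r/|z_k|) for z_k = 4: log(4.5/4) = 0.1178
  log(r/|z_k|) for z_k = 4: log(4.5/4) = 0.1178
  Outside zeros (5) contribute nothing to the Jensen sum.
Sum over inside zeros: 0.2356.
I(r) = log|p(0)| + (inside sum) = 4.3820 + 0.2356 = 4.6176.
Note: since some zeros are outside |z| ≤ r, the simplified n·log(r) form does NOT apply — only the inside zeros contribute.

I(r) ≈ 4.6176.


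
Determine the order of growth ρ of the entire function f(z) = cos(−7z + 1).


cos(w) is a linear combination of e^{iw} and e^{−iw} (or e^w, e^{−w} in the hyperbolic case), so |cos(w)| ≤ e^{|w|}. With w = −7z + 1, |w| ≤ 7|z| + 1 = 7r + 1 on |z| = r, giving M(r) ≤ e^{7r + 1}, so ρ ≤ 1. On a suitable ray (z = it for sin/cos; z = t for sinh/cosh, t real → ∞), |cos(−7z + 1)| grows like e^{7|t|}/2, so ρ ≥ 1. Hence ρ = 1.
Therefore ρ = 1.

Order ρ = 1.


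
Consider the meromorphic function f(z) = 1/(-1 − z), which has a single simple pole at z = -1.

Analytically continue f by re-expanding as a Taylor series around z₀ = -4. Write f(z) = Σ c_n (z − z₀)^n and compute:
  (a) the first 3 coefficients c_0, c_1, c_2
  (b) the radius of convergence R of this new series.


Let w = z − z₀, so z = z₀ + w.
Then -1 − z = -1 − (z₀ + w) = (-1 − z₀) − w = 3 − w.
f(z) = 1/(3 − w) = (1/(3)) · 1/(1 − w/(3)) = Σ_{n≥0} w^n / (3)^(n+1).
So c_n = 1/(3)^(n+1):
  c_0 = 1/(3)^1 = 1/3.
  c_1 = 1/(3)^2 = 1/9.
  c_2 = 1/(3)^3 = 1/27.
The series is valid for |w/d| < 1, i.e. |z − z₀| < |d|.
Radius of convergence: R = |-1 − z₀| = |3| = 3 (distance from z₀ to the singularity z = -1).

c_0 = 1/3, c_1 = 1/9, c_2 = 1/27; R = 3.


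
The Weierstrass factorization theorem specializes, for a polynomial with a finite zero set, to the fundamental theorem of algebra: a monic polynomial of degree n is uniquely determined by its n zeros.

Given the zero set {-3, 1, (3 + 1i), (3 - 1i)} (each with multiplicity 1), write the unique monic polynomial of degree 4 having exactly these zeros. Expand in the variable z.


The polynomial is p(z) = ∏_{α ∈ S} (z − α), where S = {-3, 1, (3 + 1i), (3 - 1i)}.
Expanding the product yields: p(z) = z^4 -4·z^3 -5·z^2 + 38·z -30.
Note conjugate pairs combine to real quadratics: (z − (3+1i))(z − (3−1i)) = z² − 6z + 10.
The resulting polynomial has degree 4 and real coefficients as required.

p(z) = z^4 -4·z^3 -5·z^2 + 38·z -30.


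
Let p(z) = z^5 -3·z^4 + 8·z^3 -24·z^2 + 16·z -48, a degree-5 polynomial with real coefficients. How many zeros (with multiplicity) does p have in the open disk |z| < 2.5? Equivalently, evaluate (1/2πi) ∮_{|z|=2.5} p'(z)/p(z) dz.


The zeros of p are: (0 + 2i), (0 - 2i), 3, (0 + 2i), (0 - 2i).
Their magnitudes are: 2, 2, 3, 2, 2.
Zeros with |z| < R = 2.5: (0 + 2i), (0 - 2i), (0 + 2i), (0 - 2i).
Count = 4.
By the argument principle, (1/2πi) ∮_{|z|=R} p'(z)/p(z) dz equals exactly this count.

Number of zeros inside |z| < 2.5: 4.


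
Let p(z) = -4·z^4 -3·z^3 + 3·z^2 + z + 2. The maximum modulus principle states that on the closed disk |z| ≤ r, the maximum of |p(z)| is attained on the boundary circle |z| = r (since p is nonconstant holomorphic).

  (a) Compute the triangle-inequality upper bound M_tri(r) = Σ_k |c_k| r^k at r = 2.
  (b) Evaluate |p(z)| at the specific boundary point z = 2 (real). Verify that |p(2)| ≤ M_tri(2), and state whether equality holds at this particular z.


Coefficients: c_0 = 2, c_1 = 1, c_2 = 3, c_3 = -3, c_4 = -4. Radius r = 2.
Part (a). Triangle bound: M_tri(r) = Σ_k |c_k| r^k
  = |2|·2^0 + |1|·2^1 + |3|·2^2 + |-3|·2^3 + |-4|·2^4
  = 2 + 2 + 12 + 24 + 64 = 104.
This bounds M(r) := max_{|z|=r} |p(z)| from above; equality holds iff all terms c_k z^k can be made to align in phase at a single z on |z|=r.
Part (b). At z = 2 (real, on the circle |z| = r):
  p(2) = (2)·2^0 + (1)·2^1 + (3)·2^2 + (-3)·2^3 + (-4)·2^4 = -72.
  |p(2)| = 72.
Check: |p(2)| = 72 ≤ 104 = M_tri(2). ✓ Equality does not hold at z = 2 (the coefficients have mixed signs, so the terms do not all align in phase there).

M_tri(2) = 104; |p(2)| = 72; equality at z=2: no.


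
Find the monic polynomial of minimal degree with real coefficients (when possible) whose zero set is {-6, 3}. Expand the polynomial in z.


The polynomial is p(z) = ∏_{α ∈ S} (z − α), where S = {-6, 3}.
Expanding the product yields: p(z) = z^2 + 3·z -18.
The resulting polynomial has degree 2 and real coefficients as required.

p(z) = z^2 + 3·z -18.


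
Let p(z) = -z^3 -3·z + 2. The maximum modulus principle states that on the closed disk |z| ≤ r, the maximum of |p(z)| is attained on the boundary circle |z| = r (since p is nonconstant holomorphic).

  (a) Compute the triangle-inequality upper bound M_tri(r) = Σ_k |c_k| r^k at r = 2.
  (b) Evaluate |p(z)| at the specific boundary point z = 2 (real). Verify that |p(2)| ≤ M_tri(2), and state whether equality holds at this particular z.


Coefficients: c_0 = 2, c_1 = -3, c_2 = 0, c_3 = -1. Radius r = 2.
Part (a). Triangle bound: M_tri(r) = Σ_k |c_k| r^k
  = |2|·2^0 + |-3|·2^1 + |0|·2^2 + |-1|·2^3
  = 2 + 6 + 0 + 8 = 16.
This bounds M(r) := max_{|z|=r} |p(z)| from above; equality holds iff all terms c_k z^k can be made to align in phase at a single z on |z|=r.
Part (b). At z = 2 (real, on the circle |z| = r):
  p(2) = (2)·2^0 + (-3)·2^1 + (0)·2^2 + (-1)·2^3 = -12.
  |p(2)| = 12.
Check: |p(2)| = 12 ≤ 16 = M_tri(2). ✓ Equality does not hold at z = 2 (the coefficients have mixed signs, so the terms do not all align in phase there).

M_tri(2) = 16; |p(2)| = 12; equality at z=2: no.


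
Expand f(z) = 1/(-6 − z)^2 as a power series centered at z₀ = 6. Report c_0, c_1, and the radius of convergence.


Let w = z − z₀, so z = z₀ + w.
Then -6 − z = -6 − (z₀ + w) = (-6 − z₀) − w = -12 − w.
f(z) = 1/(-12 − w)^2 = (1/(-12)^2) · (1 − w/(-12))^{−2}.
By the binomial series (1−u)^{−2} = Σ_{n≥0} C(n+1, 1) u^n for |u|<1, with u = w/(-12):
  c_n = C(n+1, 1) / (-12)^(n+2).
  c_0 = 1/(-12)^2 = 1/144.
  c_1 = 2/(-12)^3 = -1/864.
The series is valid for |w/d| < 1, i.e. |z − z₀| < |d|.
Radius of convergence: R = |-6 − z₀| = |-12| = 12 (distance from z₀ to the singularity z = -6).

c_0 = 1/144, c_1 = -1/864; R = 12.
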